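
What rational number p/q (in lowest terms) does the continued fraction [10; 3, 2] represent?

72/7

a_0 = 10: 10/1
a_1 = 3: 31/3
a_2 = 2: 72/7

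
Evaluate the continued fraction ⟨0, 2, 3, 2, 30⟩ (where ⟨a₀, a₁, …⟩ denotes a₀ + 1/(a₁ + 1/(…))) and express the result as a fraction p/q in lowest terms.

213/487

Compute successive convergents:
a_0 = 0: 0/1
a_1 = 2: 1/2
a_2 = 3: 3/7
a_3 = 2: 7/16
a_4 = 30: 213/487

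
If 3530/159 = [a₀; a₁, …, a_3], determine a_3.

31

⌊3530/159⌋ = 22, remainder 32
⌊159/32⌋ = 4, remainder 31
⌊32/31⌋ = 1, remainder 1
⌊31/1⌋ = 31, remainder 0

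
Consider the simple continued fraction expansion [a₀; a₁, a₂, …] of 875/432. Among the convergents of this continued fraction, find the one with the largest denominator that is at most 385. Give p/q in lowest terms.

318/157

a_0 = 2: 2/1  (≤ bound)
a_1 = 39: 79/39  (≤ bound)
a_2 = 3: 239/118  (≤ bound)
a_3 = 1: 318/157  (≤ bound)
a_4 = 2: 875/432  (> 385, stop)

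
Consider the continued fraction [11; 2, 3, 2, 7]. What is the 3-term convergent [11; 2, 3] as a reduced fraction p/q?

80/7

Build up convergents one term at a time:
a_0 = 11: 11/1
a_1 = 2: 23/2
a_2 = 3: 80/7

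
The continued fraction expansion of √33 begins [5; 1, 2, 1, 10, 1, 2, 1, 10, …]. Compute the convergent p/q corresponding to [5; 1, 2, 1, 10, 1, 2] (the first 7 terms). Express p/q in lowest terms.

Start with 2.
1 + 1/(2/1) = 1 + 1/2 = 3/2
10 + 1/(3/2) = 10 + 2/3 = 32/3
1 + 1/(32/3) = 1 + 3/32 = 35/32
2 + 1/(35/32) = 2 + 32/35 = 102/35
1 + 1/(102/35) = 1 + 35/102 = 137/102
5 + 1/(137/102) = 5 + 102/137 = 787/137

787/137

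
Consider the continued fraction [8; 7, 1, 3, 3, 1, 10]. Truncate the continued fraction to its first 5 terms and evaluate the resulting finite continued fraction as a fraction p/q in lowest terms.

Start with 3.
3 + 1/(3/1) = 3 + 1/3 = 10/3
1 + 1/(10/3) = 1 + 3/10 = 13/10
7 + 1/(13/10) = 7 + 10/13 = 101/13
8 + 1/(101/13) = 8 + 13/101 = 821/101

821/101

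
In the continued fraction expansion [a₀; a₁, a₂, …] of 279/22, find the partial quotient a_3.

279 = 12·22 + 15, so a_0 = 12
22 = 1·15 + 7, so a_1 = 1
15 = 2·7 + 1, so a_2 = 2
7 = 7·1 + 0, so a_3 = 7

7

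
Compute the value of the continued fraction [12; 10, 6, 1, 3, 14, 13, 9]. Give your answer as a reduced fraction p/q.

5607577/463492

Starting at the tail and folding back:
Start with 9.
13 + 1/(9/1) = 13 + 1/9 = 118/9
14 + 1/(118/9) = 14 + 9/118 = 1661/118
3 + 1/(1661/118) = 3 + 118/1661 = 5101/1661
1 + 1/(5101/1661) = 1 + 1661/5101 = 6762/5101
6 + 1/(6762/5101) = 6 + 5101/6762 = 45673/6762
10 + 1/(45673/6762) = 10 + 6762/45673 = 463492/45673
12 + 1/(463492/45673) = 12 + 45673/463492 = 5607577/463492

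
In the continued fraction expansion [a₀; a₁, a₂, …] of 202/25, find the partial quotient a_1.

12

202 = 8·25 + 2, so a_0 = 8
25 = 12·2 + 1, so a_1 = 12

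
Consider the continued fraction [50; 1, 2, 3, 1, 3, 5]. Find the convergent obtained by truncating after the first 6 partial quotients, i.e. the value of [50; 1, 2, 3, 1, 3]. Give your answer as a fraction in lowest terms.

Start with 3.
1 + 1/(3/1) = 1 + 1/3 = 4/3
3 + 1/(4/3) = 3 + 3/4 = 15/4
2 + 1/(15/4) = 2 + 4/15 = 34/15
1 + 1/(34/15) = 1 + 15/34 = 49/34
50 + 1/(49/34) = 50 + 34/49 = 2484/49

2484/49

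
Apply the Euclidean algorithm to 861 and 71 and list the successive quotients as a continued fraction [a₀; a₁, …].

861 = 12·71 + 9, so a_0 = 12
71 = 7·9 + 8, so a_1 = 7
9 = 1·8 + 1, so a_2 = 1
8 = 8·1 + 0, so a_3 = 8

[12; 7, 1, 8]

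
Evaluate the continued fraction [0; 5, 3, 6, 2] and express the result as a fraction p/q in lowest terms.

a_0 = 0: 0/1
a_1 = 5: 1/5
a_2 = 3: 3/16
a_3 = 6: 19/101
a_4 = 2: 41/218

41/218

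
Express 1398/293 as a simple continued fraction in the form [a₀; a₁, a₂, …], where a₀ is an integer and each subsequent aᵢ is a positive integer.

⌊1398/293⌋ = 4, remainder 226
⌊293/226⌋ = 1, remainder 67
⌊226/67⌋ = 3, remainder 25
⌊67/25⌋ = 2, remainder 17
⌊25/17⌋ = 1, remainder 8
⌊17/8⌋ = 2, remainder 1
⌊8/1⌋ = 8, remainder 0

[4; 1, 3, 2, 1, 2, 8]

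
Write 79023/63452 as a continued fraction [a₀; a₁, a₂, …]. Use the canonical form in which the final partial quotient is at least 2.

Apply division with remainder until the remainder is 0:
79023 ÷ 63452 → quotient 1, remainder 15571
63452 ÷ 15571 → quotient 4, remainder 1168
15571 ÷ 1168 → quotient 13, remainder 387
1168 ÷ 387 → quotient 3, remainder 7
387 ÷ 7 → quotient 55, remainder 2
7 ÷ 2 → quotient 3, remainder 1
2 ÷ 1 → quotient 2, remainder 0

[1; 4, 13, 3, 55, 3, 2]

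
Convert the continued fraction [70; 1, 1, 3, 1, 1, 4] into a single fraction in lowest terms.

Start with 4.
1 + 1/(4/1) = 1 + 1/4 = 5/4
1 + 1/(5/4) = 1 + 4/5 = 9/5
3 + 1/(9/5) = 3 + 5/9 = 32/9
1 + 1/(32/9) = 1 + 9/32 = 41/32
1 + 1/(41/32) = 1 + 32/41 = 73/41
70 + 1/(73/41) = 70 + 41/73 = 5151/73

5151/73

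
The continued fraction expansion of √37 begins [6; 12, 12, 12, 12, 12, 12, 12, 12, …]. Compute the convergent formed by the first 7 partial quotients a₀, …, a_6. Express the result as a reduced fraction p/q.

Work from the innermost term outward:
Start with 12.
12 + 1/(12/1) = 12 + 1/12 = 145/12
12 + 1/(145/12) = 12 + 12/145 = 1752/145
12 + 1/(1752/145) = 12 + 145/1752 = 21169/1752
12 + 1/(21169/1752) = 12 + 1752/21169 = 255780/21169
12 + 1/(255780/21169) = 12 + 21169/255780 = 3090529/255780
6 + 1/(3090529/255780) = 6 + 255780/3090529 = 18798954/3090529

18798954/3090529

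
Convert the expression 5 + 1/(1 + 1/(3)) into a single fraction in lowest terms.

23/4

Start with 3.
1 + 1/(3/1) = 1 + 1/3 = 4/3
5 + 1/(4/3) = 5 + 3/4 = 23/4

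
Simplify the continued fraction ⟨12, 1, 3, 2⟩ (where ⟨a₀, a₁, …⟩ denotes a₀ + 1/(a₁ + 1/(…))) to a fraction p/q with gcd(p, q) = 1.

Start with 2.
3 + 1/(2/1) = 3 + 1/2 = 7/2
1 + 1/(7/2) = 1 + 2/7 = 9/7
12 + 1/(9/7) = 12 + 7/9 = 115/9

115/9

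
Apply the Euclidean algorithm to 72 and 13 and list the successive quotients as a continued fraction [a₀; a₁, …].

[5; 1, 1, 6]

⌊72/13⌋ = 5, remainder 7
⌊13/7⌋ = 1, remainder 6
⌊7/6⌋ = 1, remainder 1
⌊6/1⌋ = 6, remainder 0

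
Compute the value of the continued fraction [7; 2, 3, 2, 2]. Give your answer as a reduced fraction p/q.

290/39

Start with 2.
2 + 1/(2/1) = 2 + 1/2 = 5/2
3 + 1/(5/2) = 3 + 2/5 = 17/5
2 + 1/(17/5) = 2 + 5/17 = 39/17
7 + 1/(39/17) = 7 + 17/39 = 290/39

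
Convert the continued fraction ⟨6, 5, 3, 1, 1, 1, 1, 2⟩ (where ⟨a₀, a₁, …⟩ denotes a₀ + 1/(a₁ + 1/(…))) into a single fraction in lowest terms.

1535/248

Start with 2.
1 + 1/(2/1) = 1 + 1/2 = 3/2
1 + 1/(3/2) = 1 + 2/3 = 5/3
1 + 1/(5/3) = 1 + 3/5 = 8/5
1 + 1/(8/5) = 1 + 5/8 = 13/8
3 + 1/(13/8) = 3 + 8/13 = 47/13
5 + 1/(47/13) = 5 + 13/47 = 248/47
6 + 1/(248/47) = 6 + 47/248 = 1535/248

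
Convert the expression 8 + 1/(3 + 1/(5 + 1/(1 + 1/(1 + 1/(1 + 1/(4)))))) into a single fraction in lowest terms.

Starting at the tail and folding back:
Start with 4.
1 + 1/(4/1) = 1 + 1/4 = 5/4
1 + 1/(5/4) = 1 + 4/5 = 9/5
1 + 1/(9/5) = 1 + 5/9 = 14/9
5 + 1/(14/9) = 5 + 9/14 = 79/14
3 + 1/(79/14) = 3 + 14/79 = 251/79
8 + 1/(251/79) = 8 + 79/251 = 2087/251

2087/251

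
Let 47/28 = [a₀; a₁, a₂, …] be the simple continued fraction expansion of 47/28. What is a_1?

1

Repeatedly divide and take the remainder:
47 ÷ 28 → quotient 1, remainder 19
28 ÷ 19 → quotient 1, remainder 9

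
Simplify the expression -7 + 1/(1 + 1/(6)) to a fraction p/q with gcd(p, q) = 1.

-43/7

Starting at the tail and folding back:
Start with 6.
1 + 1/(6/1) = 1 + 1/6 = 7/6
-7 + 1/(7/6) = -7 + 6/7 = -43/7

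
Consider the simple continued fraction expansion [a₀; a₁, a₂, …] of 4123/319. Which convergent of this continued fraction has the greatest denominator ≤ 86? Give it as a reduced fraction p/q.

a_0 = 12: 12/1  (≤ bound)
a_1 = 1: 13/1  (≤ bound)
a_2 = 12: 168/13  (≤ bound)
a_3 = 3: 517/40  (≤ bound)
a_4 = 2: 1202/93  (> 86, stop)

517/40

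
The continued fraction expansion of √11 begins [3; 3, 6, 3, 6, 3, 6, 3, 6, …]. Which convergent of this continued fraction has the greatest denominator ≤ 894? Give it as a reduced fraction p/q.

List convergents until the denominator exceeds the bound:
a_0 = 3: 3/1  (≤ bound)
a_1 = 3: 10/3  (≤ bound)
a_2 = 6: 63/19  (≤ bound)
a_3 = 3: 199/60  (≤ bound)
a_4 = 6: 1257/379  (≤ bound)
a_5 = 3: 3970/1197  (> 894, stop)

1257/379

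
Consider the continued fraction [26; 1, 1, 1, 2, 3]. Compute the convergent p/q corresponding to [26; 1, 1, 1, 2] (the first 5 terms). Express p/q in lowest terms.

213/8

Collapse the nested fraction from the inside out:
Start with 2.
1 + 1/(2/1) = 1 + 1/2 = 3/2
1 + 1/(3/2) = 1 + 2/3 = 5/3
1 + 1/(5/3) = 1 + 3/5 = 8/5
26 + 1/(8/5) = 26 + 5/8 = 213/8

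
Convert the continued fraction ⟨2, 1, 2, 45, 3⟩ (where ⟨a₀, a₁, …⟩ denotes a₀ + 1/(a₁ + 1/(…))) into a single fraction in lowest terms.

Start with 3.
45 + 1/(3/1) = 45 + 1/3 = 136/3
2 + 1/(136/3) = 2 + 3/136 = 275/136
1 + 1/(275/136) = 1 + 136/275 = 411/275
2 + 1/(411/275) = 2 + 275/411 = 1097/411

1097/411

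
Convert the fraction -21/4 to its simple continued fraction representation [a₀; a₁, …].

Repeatedly divide and take the remainder:
-21 ÷ 4 → quotient -6, remainder 3
4 ÷ 3 → quotient 1, remainder 1
3 ÷ 1 → quotient 3, remainder 0

[-6; 1, 3]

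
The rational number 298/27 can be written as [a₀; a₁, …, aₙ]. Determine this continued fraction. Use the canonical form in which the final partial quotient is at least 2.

[11; 27]

Run the Euclidean algorithm, recording each quotient:
298 = 11·27 + 1, so a_0 = 11
27 = 27·1 + 0, so a_1 = 27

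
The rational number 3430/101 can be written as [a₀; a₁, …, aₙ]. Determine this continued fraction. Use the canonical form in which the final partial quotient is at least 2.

3430 = 33·101 + 97, so a_0 = 33
101 = 1·97 + 4, so a_1 = 1
97 = 24·4 + 1, so a_2 = 24
4 = 4·1 + 0, so a_3 = 4

[33; 1, 24, 4]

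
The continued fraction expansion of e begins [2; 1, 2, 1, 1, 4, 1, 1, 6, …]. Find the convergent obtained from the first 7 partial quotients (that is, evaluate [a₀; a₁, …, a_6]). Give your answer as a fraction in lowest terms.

Start with 1.
4 + 1/(1/1) = 4 + 1/1 = 5/1
1 + 1/(5/1) = 1 + 1/5 = 6/5
1 + 1/(6/5) = 1 + 5/6 = 11/6
2 + 1/(11/6) = 2 + 6/11 = 28/11
1 + 1/(28/11) = 1 + 11/28 = 39/28
2 + 1/(39/28) = 2 + 28/39 = 106/39

106/39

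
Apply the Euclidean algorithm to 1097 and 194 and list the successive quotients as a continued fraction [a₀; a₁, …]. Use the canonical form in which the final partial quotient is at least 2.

[5; 1, 1, 1, 8, 1, 1, 3]

Apply division with remainder until the remainder is 0:
1097 ÷ 194 → quotient 5, remainder 127
194 ÷ 127 → quotient 1, remainder 67
127 ÷ 67 → quotient 1, remainder 60
67 ÷ 60 → quotient 1, remainder 7
60 ÷ 7 → quotient 8, remainder 4
7 ÷ 4 → quotient 1, remainder 3
4 ÷ 3 → quotient 1, remainder 1
3 ÷ 1 → quotient 3, remainder 0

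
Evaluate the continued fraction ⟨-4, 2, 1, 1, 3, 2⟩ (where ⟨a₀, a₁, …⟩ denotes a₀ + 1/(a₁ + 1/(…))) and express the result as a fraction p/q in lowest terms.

Work from the innermost term outward:
Start with 2.
3 + 1/(2/1) = 3 + 1/2 = 7/2
1 + 1/(7/2) = 1 + 2/7 = 9/7
1 + 1/(9/7) = 1 + 7/9 = 16/9
2 + 1/(16/9) = 2 + 9/16 = 41/16
-4 + 1/(41/16) = -4 + 16/41 = -148/41

-148/41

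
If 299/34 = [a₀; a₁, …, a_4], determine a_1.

1

⌊299/34⌋ = 8, remainder 27
⌊34/27⌋ = 1, remainder 7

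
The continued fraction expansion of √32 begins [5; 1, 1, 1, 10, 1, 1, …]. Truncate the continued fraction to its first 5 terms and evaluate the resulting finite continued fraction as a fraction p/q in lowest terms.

181/32

Compute successive convergents:
a_0 = 5: 5/1
a_1 = 1: 6/1
a_2 = 1: 11/2
a_3 = 1: 17/3
a_4 = 10: 181/32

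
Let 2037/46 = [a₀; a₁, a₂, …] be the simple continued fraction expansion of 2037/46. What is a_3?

2037 ÷ 46 → quotient 44, remainder 13
46 ÷ 13 → quotient 3, remainder 7
13 ÷ 7 → quotient 1, remainder 6
7 ÷ 6 → quotient 1, remainder 1

1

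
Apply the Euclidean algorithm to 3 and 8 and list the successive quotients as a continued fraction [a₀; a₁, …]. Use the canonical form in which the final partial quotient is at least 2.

[0; 2, 1, 2]

3 = 0·8 + 3, so a_0 = 0
8 = 2·3 + 2, so a_1 = 2
3 = 1·2 + 1, so a_2 = 1
2 = 2·1 + 0, so a_3 = 2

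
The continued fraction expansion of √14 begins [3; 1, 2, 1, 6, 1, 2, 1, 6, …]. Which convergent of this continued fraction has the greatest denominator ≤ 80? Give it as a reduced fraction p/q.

116/31

List convergents until the denominator exceeds the bound:
a_0 = 3: 3/1  (≤ bound)
a_1 = 1: 4/1  (≤ bound)
a_2 = 2: 11/3  (≤ bound)
a_3 = 1: 15/4  (≤ bound)
a_4 = 6: 101/27  (≤ bound)
a_5 = 1: 116/31  (≤ bound)
a_6 = 2: 333/89  (> 80, stop)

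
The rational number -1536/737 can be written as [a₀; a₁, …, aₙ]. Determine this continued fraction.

[-3; 1, 10, 1, 7, 1, 6]

Apply division with remainder until the remainder is 0:
-1536 = -3·737 + 675, so a_0 = -3
737 = 1·675 + 62, so a_1 = 1
675 = 10·62 + 55, so a_2 = 10
62 = 1·55 + 7, so a_3 = 1
55 = 7·7 + 6, so a_4 = 7
7 = 1·6 + 1, so a_5 = 1
6 = 6·1 + 0, so a_6 = 6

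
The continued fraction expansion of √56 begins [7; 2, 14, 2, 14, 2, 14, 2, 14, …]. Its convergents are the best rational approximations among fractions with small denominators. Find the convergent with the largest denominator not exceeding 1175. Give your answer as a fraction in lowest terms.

a_0 = 7: 7/1  (≤ bound)
a_1 = 2: 15/2  (≤ bound)
a_2 = 14: 217/29  (≤ bound)
a_3 = 2: 449/60  (≤ bound)
a_4 = 14: 6503/869  (≤ bound)
a_5 = 2: 13455/1798  (> 1175, stop)

6503/869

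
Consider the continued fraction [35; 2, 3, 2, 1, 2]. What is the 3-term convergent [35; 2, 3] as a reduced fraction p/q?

248/7

Start with 3.
2 + 1/(3/1) = 2 + 1/3 = 7/3
35 + 1/(7/3) = 35 + 3/7 = 248/7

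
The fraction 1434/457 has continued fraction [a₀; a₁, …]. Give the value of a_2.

3

Apply division with remainder until the remainder is 0:
⌊1434/457⌋ = 3, remainder 63
⌊457/63⌋ = 7, remainder 16
⌊63/16⌋ = 3, remainder 15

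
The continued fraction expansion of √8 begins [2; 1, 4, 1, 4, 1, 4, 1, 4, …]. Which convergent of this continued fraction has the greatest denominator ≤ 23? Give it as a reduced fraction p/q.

17/6

a_0 = 2: 2/1  (≤ bound)
a_1 = 1: 3/1  (≤ bound)
a_2 = 4: 14/5  (≤ bound)
a_3 = 1: 17/6  (≤ bound)
a_4 = 4: 82/29  (> 23, stop)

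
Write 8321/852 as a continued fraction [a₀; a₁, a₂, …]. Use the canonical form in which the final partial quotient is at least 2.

[9; 1, 3, 3, 1, 1, 4, 6]

Apply division with remainder until the remainder is 0:
8321 ÷ 852 → quotient 9, remainder 653
852 ÷ 653 → quotient 1, remainder 199
653 ÷ 199 → quotient 3, remainder 56
199 ÷ 56 → quotient 3, remainder 31
56 ÷ 31 → quotient 1, remainder 25
31 ÷ 25 → quotient 1, remainder 6
25 ÷ 6 → quotient 4, remainder 1
6 ÷ 1 → quotient 6, remainder 0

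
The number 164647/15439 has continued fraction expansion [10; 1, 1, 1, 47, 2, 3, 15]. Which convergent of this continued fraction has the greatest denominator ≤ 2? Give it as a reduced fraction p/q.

a_0 = 10: 10/1  (≤ bound)
a_1 = 1: 11/1  (≤ bound)
a_2 = 1: 21/2  (≤ bound)
a_3 = 1: 32/3  (> 2, stop)

21/2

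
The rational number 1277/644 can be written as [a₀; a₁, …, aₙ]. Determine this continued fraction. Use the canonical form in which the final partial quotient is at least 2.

[1; 1, 57, 1, 1, 5]

⌊1277/644⌋ = 1, remainder 633
⌊644/633⌋ = 1, remainder 11
⌊633/11⌋ = 57, remainder 6
⌊11/6⌋ = 1, remainder 5
⌊6/5⌋ = 1, remainder 1
⌊5/1⌋ = 5, remainder 0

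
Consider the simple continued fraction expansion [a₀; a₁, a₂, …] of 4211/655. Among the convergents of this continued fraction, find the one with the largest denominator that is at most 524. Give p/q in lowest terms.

List convergents until the denominator exceeds the bound:
a_0 = 6: 6/1  (≤ bound)
a_1 = 2: 13/2  (≤ bound)
a_2 = 3: 45/7  (≤ bound)
a_3 = 46: 2083/324  (≤ bound)
a_4 = 2: 4211/655  (> 524, stop)

2083/324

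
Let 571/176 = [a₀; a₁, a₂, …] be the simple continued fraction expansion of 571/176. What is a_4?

Run the Euclidean algorithm, recording each quotient:
⌊571/176⌋ = 3, remainder 43
⌊176/43⌋ = 4, remainder 4
⌊43/4⌋ = 10, remainder 3
⌊4/3⌋ = 1, remainder 1
⌊3/1⌋ = 3, remainder 0

3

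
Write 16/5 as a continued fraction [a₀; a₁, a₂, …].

Apply division with remainder until the remainder is 0:
16 = 3·5 + 1, so a_0 = 3
5 = 5·1 + 0, so a_1 = 5

[3; 5]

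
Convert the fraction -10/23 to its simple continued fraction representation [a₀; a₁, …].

[-1; 1, 1, 3, 3]

⌊-10/23⌋ = -1, remainder 13
⌊23/13⌋ = 1, remainder 10
⌊13/10⌋ = 1, remainder 3
⌊10/3⌋ = 3, remainder 1
⌊3/1⌋ = 3, remainder 0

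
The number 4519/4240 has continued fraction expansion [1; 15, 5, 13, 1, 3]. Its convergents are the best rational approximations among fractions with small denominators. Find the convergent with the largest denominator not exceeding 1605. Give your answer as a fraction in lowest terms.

List convergents until the denominator exceeds the bound:
a_0 = 1: 1/1  (≤ bound)
a_1 = 15: 16/15  (≤ bound)
a_2 = 5: 81/76  (≤ bound)
a_3 = 13: 1069/1003  (≤ bound)
a_4 = 1: 1150/1079  (≤ bound)
a_5 = 3: 4519/4240  (> 1605, stop)

1150/1079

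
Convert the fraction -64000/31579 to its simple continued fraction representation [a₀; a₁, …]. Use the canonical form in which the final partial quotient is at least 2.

Repeatedly divide and take the remainder:
⌊-64000/31579⌋ = -3, remainder 30737
⌊31579/30737⌋ = 1, remainder 842
⌊30737/842⌋ = 36, remainder 425
⌊842/425⌋ = 1, remainder 417
⌊425/417⌋ = 1, remainder 8
⌊417/8⌋ = 52, remainder 1
⌊8/1⌋ = 8, remainder 0

[-3; 1, 36, 1, 1, 52, 8]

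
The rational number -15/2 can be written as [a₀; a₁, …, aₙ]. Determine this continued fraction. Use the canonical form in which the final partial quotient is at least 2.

[-8; 2]

-15 = -8·2 + 1, so a_0 = -8
2 = 2·1 + 0, so a_1 = 2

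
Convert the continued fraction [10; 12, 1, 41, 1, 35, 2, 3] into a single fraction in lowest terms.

Use the convergent recurrence hₖ = aₖ·hₖ₋₁ + hₖ₋₂ (and likewise for the denominators kₖ):
a_0 = 10: 10/1
a_1 = 12: 121/12
a_2 = 1: 131/13
a_3 = 41: 5492/545
a_4 = 1: 5623/558
a_5 = 35: 202297/20075
a_6 = 2: 410217/40708
a_7 = 3: 1432948/142199

1432948/142199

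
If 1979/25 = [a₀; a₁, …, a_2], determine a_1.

Apply division with remainder until the remainder is 0:
1979 = 79·25 + 4, so a_0 = 79
25 = 6·4 + 1, so a_1 = 6

6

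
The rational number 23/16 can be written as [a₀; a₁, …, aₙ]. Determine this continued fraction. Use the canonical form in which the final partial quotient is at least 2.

23 ÷ 16 → quotient 1, remainder 7
16 ÷ 7 → quotient 2, remainder 2
7 ÷ 2 → quotient 3, remainder 1
2 ÷ 1 → quotient 2, remainder 0

[1; 2, 3, 2]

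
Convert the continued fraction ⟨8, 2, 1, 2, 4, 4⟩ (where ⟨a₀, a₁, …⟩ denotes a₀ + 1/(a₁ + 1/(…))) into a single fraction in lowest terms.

1239/148

a_0 = 8: 8/1
a_1 = 2: 17/2
a_2 = 1: 25/3
a_3 = 2: 67/8
a_4 = 4: 293/35
a_5 = 4: 1239/148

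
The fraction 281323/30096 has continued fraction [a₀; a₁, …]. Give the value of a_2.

Run the Euclidean algorithm, recording each quotient:
281323 = 9·30096 + 10459, so a_0 = 9
30096 = 2·10459 + 9178, so a_1 = 2
10459 = 1·9178 + 1281, so a_2 = 1

1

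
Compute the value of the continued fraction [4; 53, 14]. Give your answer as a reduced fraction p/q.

Start with 14.
53 + 1/(14/1) = 53 + 1/14 = 743/14
4 + 1/(743/14) = 4 + 14/743 = 2986/743

2986/743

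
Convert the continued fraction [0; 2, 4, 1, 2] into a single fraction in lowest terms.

14/31

a_0 = 0: 0/1
a_1 = 2: 1/2
a_2 = 4: 4/9
a_3 = 1: 5/11
a_4 = 2: 14/31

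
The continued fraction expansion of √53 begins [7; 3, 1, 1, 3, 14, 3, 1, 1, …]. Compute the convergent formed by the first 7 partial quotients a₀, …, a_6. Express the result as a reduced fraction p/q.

Start with 3.
14 + 1/(3/1) = 14 + 1/3 = 43/3
3 + 1/(43/3) = 3 + 3/43 = 132/43
1 + 1/(132/43) = 1 + 43/132 = 175/132
1 + 1/(175/132) = 1 + 132/175 = 307/175
3 + 1/(307/175) = 3 + 175/307 = 1096/307
7 + 1/(1096/307) = 7 + 307/1096 = 7979/1096

7979/1096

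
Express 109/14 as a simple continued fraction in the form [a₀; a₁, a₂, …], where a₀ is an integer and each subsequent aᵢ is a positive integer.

Repeatedly divide and take the remainder:
109 = 7·14 + 11, so a_0 = 7
14 = 1·11 + 3, so a_1 = 1
11 = 3·3 + 2, so a_2 = 3
3 = 1·2 + 1, so a_3 = 1
2 = 2·1 + 0, so a_4 = 2

[7; 1, 3, 1, 2]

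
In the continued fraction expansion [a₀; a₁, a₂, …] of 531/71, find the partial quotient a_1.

⌊531/71⌋ = 7, remainder 34
⌊71/34⌋ = 2, remainder 3

2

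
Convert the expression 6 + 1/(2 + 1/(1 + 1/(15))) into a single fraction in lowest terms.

298/47

a_0 = 6: 6/1
a_1 = 2: 13/2
a_2 = 1: 19/3
a_3 = 15: 298/47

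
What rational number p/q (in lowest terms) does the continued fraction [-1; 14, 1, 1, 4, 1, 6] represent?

-1016/1091

Build up convergents one term at a time:
a_0 = -1: -1/1
a_1 = 14: -13/14
a_2 = 1: -14/15
a_3 = 1: -27/29
a_4 = 4: -122/131
a_5 = 1: -149/160
a_6 = 6: -1016/1091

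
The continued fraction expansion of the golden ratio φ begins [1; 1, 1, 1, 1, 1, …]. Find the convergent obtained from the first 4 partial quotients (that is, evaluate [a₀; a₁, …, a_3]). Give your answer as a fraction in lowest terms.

Start with 1.
1 + 1/(1/1) = 1 + 1/1 = 2/1
1 + 1/(2/1) = 1 + 1/2 = 3/2
1 + 1/(3/2) = 1 + 2/3 = 5/3

5/3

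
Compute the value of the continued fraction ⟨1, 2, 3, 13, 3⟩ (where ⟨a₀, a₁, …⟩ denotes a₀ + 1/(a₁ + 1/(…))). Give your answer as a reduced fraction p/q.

Use the convergent recurrence hₖ = aₖ·hₖ₋₁ + hₖ₋₂ (and likewise for the denominators kₖ):
a_0 = 1: 1/1
a_1 = 2: 3/2
a_2 = 3: 10/7
a_3 = 13: 133/93
a_4 = 3: 409/286

409/286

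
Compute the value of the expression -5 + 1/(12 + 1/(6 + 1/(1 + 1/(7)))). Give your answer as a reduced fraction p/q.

Start with 7.
1 + 1/(7/1) = 1 + 1/7 = 8/7
6 + 1/(8/7) = 6 + 7/8 = 55/8
12 + 1/(55/8) = 12 + 8/55 = 668/55
-5 + 1/(668/55) = -5 + 55/668 = -3285/668

-3285/668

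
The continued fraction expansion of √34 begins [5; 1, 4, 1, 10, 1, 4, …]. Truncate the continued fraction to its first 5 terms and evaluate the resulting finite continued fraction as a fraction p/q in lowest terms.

Use the convergent recurrence hₖ = aₖ·hₖ₋₁ + hₖ₋₂ (and likewise for the denominators kₖ):
a_0 = 5: 5/1
a_1 = 1: 6/1
a_2 = 4: 29/5
a_3 = 1: 35/6
a_4 = 10: 379/65

379/65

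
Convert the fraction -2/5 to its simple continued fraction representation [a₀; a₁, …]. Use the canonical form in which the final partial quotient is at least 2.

⌊-2/5⌋ = -1, remainder 3
⌊5/3⌋ = 1, remainder 2
⌊3/2⌋ = 1, remainder 1
⌊2/1⌋ = 2, remainder 0

[-1; 1, 1, 2]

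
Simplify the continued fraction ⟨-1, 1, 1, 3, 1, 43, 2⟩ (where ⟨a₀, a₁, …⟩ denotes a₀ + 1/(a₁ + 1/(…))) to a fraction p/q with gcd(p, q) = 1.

-354/797

Start with 2.
43 + 1/(2/1) = 43 + 1/2 = 87/2
1 + 1/(87/2) = 1 + 2/87 = 89/87
3 + 1/(89/87) = 3 + 87/89 = 354/89
1 + 1/(354/89) = 1 + 89/354 = 443/354
1 + 1/(443/354) = 1 + 354/443 = 797/443
-1 + 1/(797/443) = -1 + 443/797 = -354/797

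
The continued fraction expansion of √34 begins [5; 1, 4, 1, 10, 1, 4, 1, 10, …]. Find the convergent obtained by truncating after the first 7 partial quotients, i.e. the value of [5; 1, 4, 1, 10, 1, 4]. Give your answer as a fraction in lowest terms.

Compute successive convergents:
a_0 = 5: 5/1
a_1 = 1: 6/1
a_2 = 4: 29/5
a_3 = 1: 35/6
a_4 = 10: 379/65
a_5 = 1: 414/71
a_6 = 4: 2035/349

2035/349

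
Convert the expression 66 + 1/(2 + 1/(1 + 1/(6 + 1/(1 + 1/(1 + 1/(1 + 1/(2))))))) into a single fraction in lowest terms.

Build up convergents one term at a time:
a_0 = 66: 66/1
a_1 = 2: 133/2
a_2 = 1: 199/3
a_3 = 6: 1327/20
a_4 = 1: 1526/23
a_5 = 1: 2853/43
a_6 = 1: 4379/66
a_7 = 2: 11611/175

11611/175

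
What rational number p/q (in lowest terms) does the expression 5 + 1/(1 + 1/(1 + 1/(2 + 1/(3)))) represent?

95/17

Work from the innermost term outward:
Start with 3.
2 + 1/(3/1) = 2 + 1/3 = 7/3
1 + 1/(7/3) = 1 + 3/7 = 10/7
1 + 1/(10/7) = 1 + 7/10 = 17/10
5 + 1/(17/10) = 5 + 10/17 = 95/17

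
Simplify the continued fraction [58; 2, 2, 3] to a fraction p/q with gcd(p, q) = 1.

993/17

Start with 3.
2 + 1/(3/1) = 2 + 1/3 = 7/3
2 + 1/(7/3) = 2 + 3/7 = 17/7
58 + 1/(17/7) = 58 + 7/17 = 993/17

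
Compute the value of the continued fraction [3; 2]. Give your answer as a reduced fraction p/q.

Start with 2.
3 + 1/(2/1) = 3 + 1/2 = 7/2

7/2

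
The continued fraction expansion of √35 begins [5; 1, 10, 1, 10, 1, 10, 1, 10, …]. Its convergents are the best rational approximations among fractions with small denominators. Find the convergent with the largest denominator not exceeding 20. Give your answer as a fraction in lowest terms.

a_0 = 5: 5/1  (≤ bound)
a_1 = 1: 6/1  (≤ bound)
a_2 = 10: 65/11  (≤ bound)
a_3 = 1: 71/12  (≤ bound)
a_4 = 10: 775/131  (> 20, stop)

71/12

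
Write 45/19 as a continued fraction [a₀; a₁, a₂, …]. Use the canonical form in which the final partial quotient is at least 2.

Run the Euclidean algorithm, recording each quotient:
45 ÷ 19 → quotient 2, remainder 7
19 ÷ 7 → quotient 2, remainder 5
7 ÷ 5 → quotient 1, remainder 2
5 ÷ 2 → quotient 2, remainder 1
2 ÷ 1 → quotient 2, remainder 0

[2; 2, 1, 2, 2]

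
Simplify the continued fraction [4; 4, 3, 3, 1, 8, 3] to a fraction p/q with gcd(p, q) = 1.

6471/1529

Collapse the nested fraction from the inside out:
Start with 3.
8 + 1/(3/1) = 8 + 1/3 = 25/3
1 + 1/(25/3) = 1 + 3/25 = 28/25
3 + 1/(28/25) = 3 + 25/28 = 109/28
3 + 1/(109/28) = 3 + 28/109 = 355/109
4 + 1/(355/109) = 4 + 109/355 = 1529/355
4 + 1/(1529/355) = 4 + 355/1529 = 6471/1529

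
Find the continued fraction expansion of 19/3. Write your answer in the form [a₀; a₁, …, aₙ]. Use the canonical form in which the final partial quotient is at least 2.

Run the Euclidean algorithm, recording each quotient:
19 = 6·3 + 1, so a_0 = 6
3 = 3·1 + 0, so a_1 = 3

[6; 3]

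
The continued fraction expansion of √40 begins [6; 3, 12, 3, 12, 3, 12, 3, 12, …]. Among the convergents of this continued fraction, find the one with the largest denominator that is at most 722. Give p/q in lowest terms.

721/114

List convergents until the denominator exceeds the bound:
a_0 = 6: 6/1  (≤ bound)
a_1 = 3: 19/3  (≤ bound)
a_2 = 12: 234/37  (≤ bound)
a_3 = 3: 721/114  (≤ bound)
a_4 = 12: 8886/1405  (> 722, stop)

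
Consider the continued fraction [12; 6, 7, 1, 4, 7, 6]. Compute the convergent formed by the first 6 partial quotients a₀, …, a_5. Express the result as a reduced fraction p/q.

a_0 = 12: 12/1
a_1 = 6: 73/6
a_2 = 7: 523/43
a_3 = 1: 596/49
a_4 = 4: 2907/239
a_5 = 7: 20945/1722

20945/1722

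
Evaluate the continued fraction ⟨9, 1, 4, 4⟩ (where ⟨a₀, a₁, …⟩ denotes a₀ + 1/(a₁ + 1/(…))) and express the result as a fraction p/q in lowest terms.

206/21

Use the convergent recurrence hₖ = aₖ·hₖ₋₁ + hₖ₋₂ (and likewise for the denominators kₖ):
a_0 = 9: 9/1
a_1 = 1: 10/1
a_2 = 4: 49/5
a_3 = 4: 206/21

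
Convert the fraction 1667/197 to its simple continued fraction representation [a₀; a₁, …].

[8; 2, 6, 15]

Run the Euclidean algorithm, recording each quotient:
⌊1667/197⌋ = 8, remainder 91
⌊197/91⌋ = 2, remainder 15
⌊91/15⌋ = 6, remainder 1
⌊15/1⌋ = 15, remainder 0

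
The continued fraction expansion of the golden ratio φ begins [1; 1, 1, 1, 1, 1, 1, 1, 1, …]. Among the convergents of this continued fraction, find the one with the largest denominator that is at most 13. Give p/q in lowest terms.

a_0 = 1: 1/1  (≤ bound)
a_1 = 1: 2/1  (≤ bound)
a_2 = 1: 3/2  (≤ bound)
a_3 = 1: 5/3  (≤ bound)
a_4 = 1: 8/5  (≤ bound)
a_5 = 1: 13/8  (≤ bound)
a_6 = 1: 21/13  (≤ bound)
a_7 = 1: 34/21  (> 13, stop)

21/13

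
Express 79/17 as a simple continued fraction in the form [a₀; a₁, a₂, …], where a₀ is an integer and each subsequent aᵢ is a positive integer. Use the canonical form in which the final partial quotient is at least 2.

79 = 4·17 + 11, so a_0 = 4
17 = 1·11 + 6, so a_1 = 1
11 = 1·6 + 5, so a_2 = 1
6 = 1·5 + 1, so a_3 = 1
5 = 5·1 + 0, so a_4 = 5

[4; 1, 1, 1, 5]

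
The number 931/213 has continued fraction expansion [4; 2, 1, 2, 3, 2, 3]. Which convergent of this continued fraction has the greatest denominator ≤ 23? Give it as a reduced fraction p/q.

35/8

List convergents until the denominator exceeds the bound:
a_0 = 4: 4/1  (≤ bound)
a_1 = 2: 9/2  (≤ bound)
a_2 = 1: 13/3  (≤ bound)
a_3 = 2: 35/8  (≤ bound)
a_4 = 3: 118/27  (> 23, stop)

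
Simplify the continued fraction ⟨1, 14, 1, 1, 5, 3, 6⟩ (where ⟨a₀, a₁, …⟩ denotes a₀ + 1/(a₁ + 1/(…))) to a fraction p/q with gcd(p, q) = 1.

Start with 6.
3 + 1/(6/1) = 3 + 1/6 = 19/6
5 + 1/(19/6) = 5 + 6/19 = 101/19
1 + 1/(101/19) = 1 + 19/101 = 120/101
1 + 1/(120/101) = 1 + 101/120 = 221/120
14 + 1/(221/120) = 14 + 120/221 = 3214/221
1 + 1/(3214/221) = 1 + 221/3214 = 3435/3214

3435/3214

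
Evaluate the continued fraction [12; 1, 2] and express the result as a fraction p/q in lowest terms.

Starting at the tail and folding back:
Start with 2.
1 + 1/(2/1) = 1 + 1/2 = 3/2
12 + 1/(3/2) = 12 + 2/3 = 38/3

38/3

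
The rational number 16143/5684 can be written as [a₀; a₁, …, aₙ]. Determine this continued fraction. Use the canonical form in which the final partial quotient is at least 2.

[2; 1, 5, 3, 1, 19, 1, 10]

⌊16143/5684⌋ = 2, remainder 4775
⌊5684/4775⌋ = 1, remainder 909
⌊4775/909⌋ = 5, remainder 230
⌊909/230⌋ = 3, remainder 219
⌊230/219⌋ = 1, remainder 11
⌊219/11⌋ = 19, remainder 10
⌊11/10⌋ = 1, remainder 1
⌊10/1⌋ = 10, remainder 0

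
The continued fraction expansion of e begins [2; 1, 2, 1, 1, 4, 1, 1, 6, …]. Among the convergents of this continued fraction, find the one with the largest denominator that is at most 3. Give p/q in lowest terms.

8/3

List convergents until the denominator exceeds the bound:
a_0 = 2: 2/1  (≤ bound)
a_1 = 1: 3/1  (≤ bound)
a_2 = 2: 8/3  (≤ bound)
a_3 = 1: 11/4  (> 3, stop)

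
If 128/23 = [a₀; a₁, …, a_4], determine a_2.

Run the Euclidean algorithm, recording each quotient:
128 = 5·23 + 13, so a_0 = 5
23 = 1·13 + 10, so a_1 = 1
13 = 1·10 + 3, so a_2 = 1

1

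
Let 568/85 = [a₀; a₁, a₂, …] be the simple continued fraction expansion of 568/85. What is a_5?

3

568 ÷ 85 → quotient 6, remainder 58
85 ÷ 58 → quotient 1, remainder 27
58 ÷ 27 → quotient 2, remainder 4
27 ÷ 4 → quotient 6, remainder 3
4 ÷ 3 → quotient 1, remainder 1
3 ÷ 1 → quotient 3, remainder 0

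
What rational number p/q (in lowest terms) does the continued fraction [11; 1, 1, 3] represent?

a_0 = 11: 11/1
a_1 = 1: 12/1
a_2 = 1: 23/2
a_3 = 3: 81/7

81/7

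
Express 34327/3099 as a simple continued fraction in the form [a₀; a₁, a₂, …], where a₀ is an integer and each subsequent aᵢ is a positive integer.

[11; 13, 47, 1, 1, 2]

34327 ÷ 3099 → quotient 11, remainder 238
3099 ÷ 238 → quotient 13, remainder 5
238 ÷ 5 → quotient 47, remainder 3
5 ÷ 3 → quotient 1, remainder 2
3 ÷ 2 → quotient 1, remainder 1
2 ÷ 1 → quotient 2, remainder 0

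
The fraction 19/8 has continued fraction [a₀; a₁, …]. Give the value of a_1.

Repeatedly divide and take the remainder:
19 = 2·8 + 3, so a_0 = 2
8 = 2·3 + 2, so a_1 = 2

2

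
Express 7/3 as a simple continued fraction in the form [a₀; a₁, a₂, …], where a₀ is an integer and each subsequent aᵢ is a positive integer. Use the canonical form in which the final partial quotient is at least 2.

Repeatedly divide and take the remainder:
7 ÷ 3 → quotient 2, remainder 1
3 ÷ 1 → quotient 3, remainder 0

[2; 3]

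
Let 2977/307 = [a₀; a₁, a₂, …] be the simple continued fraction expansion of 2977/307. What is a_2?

2977 ÷ 307 → quotient 9, remainder 214
307 ÷ 214 → quotient 1, remainder 93
214 ÷ 93 → quotient 2, remainder 28

2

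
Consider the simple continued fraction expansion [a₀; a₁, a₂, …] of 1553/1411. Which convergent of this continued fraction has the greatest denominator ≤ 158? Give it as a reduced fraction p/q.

a_0 = 1: 1/1  (≤ bound)
a_1 = 9: 10/9  (≤ bound)
a_2 = 1: 11/10  (≤ bound)
a_3 = 14: 164/149  (≤ bound)
a_4 = 1: 175/159  (> 158, stop)

164/149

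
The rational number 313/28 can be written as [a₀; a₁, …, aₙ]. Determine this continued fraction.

313 = 11·28 + 5, so a_0 = 11
28 = 5·5 + 3, so a_1 = 5
5 = 1·3 + 2, so a_2 = 1
3 = 1·2 + 1, so a_3 = 1
2 = 2·1 + 0, so a_4 = 2

[11; 5, 1, 1, 2]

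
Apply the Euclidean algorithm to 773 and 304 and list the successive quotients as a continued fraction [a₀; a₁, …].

773 ÷ 304 → quotient 2, remainder 165
304 ÷ 165 → quotient 1, remainder 139
165 ÷ 139 → quotient 1, remainder 26
139 ÷ 26 → quotient 5, remainder 9
26 ÷ 9 → quotient 2, remainder 8
9 ÷ 8 → quotient 1, remainder 1
8 ÷ 1 → quotient 8, remainder 0

[2; 1, 1, 5, 2, 1, 8]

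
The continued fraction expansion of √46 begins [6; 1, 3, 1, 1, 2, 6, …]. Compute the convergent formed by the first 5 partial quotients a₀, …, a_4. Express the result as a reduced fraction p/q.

61/9

Start with 1.
1 + 1/(1/1) = 1 + 1/1 = 2/1
3 + 1/(2/1) = 3 + 1/2 = 7/2
1 + 1/(7/2) = 1 + 2/7 = 9/7
6 + 1/(9/7) = 6 + 7/9 = 61/9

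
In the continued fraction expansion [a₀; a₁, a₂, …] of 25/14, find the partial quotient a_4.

2

25 ÷ 14 → quotient 1, remainder 11
14 ÷ 11 → quotient 1, remainder 3
11 ÷ 3 → quotient 3, remainder 2
3 ÷ 2 → quotient 1, remainder 1
2 ÷ 1 → quotient 2, remainder 0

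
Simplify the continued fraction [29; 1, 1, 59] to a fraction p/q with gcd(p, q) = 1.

3511/119

Build up convergents one term at a time:
a_0 = 29: 29/1
a_1 = 1: 30/1
a_2 = 1: 59/2
a_3 = 59: 3511/119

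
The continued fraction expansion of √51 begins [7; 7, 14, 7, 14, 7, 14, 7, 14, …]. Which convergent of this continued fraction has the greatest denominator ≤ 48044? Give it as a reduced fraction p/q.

70693/9899

a_0 = 7: 7/1  (≤ bound)
a_1 = 7: 50/7  (≤ bound)
a_2 = 14: 707/99  (≤ bound)
a_3 = 7: 4999/700  (≤ bound)
a_4 = 14: 70693/9899  (≤ bound)
a_5 = 7: 499850/69993  (> 48044, stop)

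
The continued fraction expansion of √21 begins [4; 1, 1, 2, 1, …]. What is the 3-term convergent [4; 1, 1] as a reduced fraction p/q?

Use the convergent recurrence hₖ = aₖ·hₖ₋₁ + hₖ₋₂ (and likewise for the denominators kₖ):
a_0 = 4: 4/1
a_1 = 1: 5/1
a_2 = 1: 9/2

9/2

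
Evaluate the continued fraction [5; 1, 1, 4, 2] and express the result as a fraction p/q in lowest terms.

111/20

Use the convergent recurrence hₖ = aₖ·hₖ₋₁ + hₖ₋₂ (and likewise for the denominators kₖ):
a_0 = 5: 5/1
a_1 = 1: 6/1
a_2 = 1: 11/2
a_3 = 4: 50/9
a_4 = 2: 111/20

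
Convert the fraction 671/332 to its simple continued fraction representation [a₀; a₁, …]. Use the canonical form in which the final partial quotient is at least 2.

671 ÷ 332 → quotient 2, remainder 7
332 ÷ 7 → quotient 47, remainder 3
7 ÷ 3 → quotient 2, remainder 1
3 ÷ 1 → quotient 3, remainder 0

[2; 47, 2, 3]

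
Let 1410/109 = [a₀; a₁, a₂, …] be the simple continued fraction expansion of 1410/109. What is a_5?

3

1410 = 12·109 + 102, so a_0 = 12
109 = 1·102 + 7, so a_1 = 1
102 = 14·7 + 4, so a_2 = 14
7 = 1·4 + 3, so a_3 = 1
4 = 1·3 + 1, so a_4 = 1
3 = 3·1 + 0, so a_5 = 3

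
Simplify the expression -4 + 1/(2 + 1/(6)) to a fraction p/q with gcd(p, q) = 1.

-46/13

Use the convergent recurrence hₖ = aₖ·hₖ₋₁ + hₖ₋₂ (and likewise for the denominators kₖ):
a_0 = -4: -4/1
a_1 = 2: -7/2
a_2 = 6: -46/13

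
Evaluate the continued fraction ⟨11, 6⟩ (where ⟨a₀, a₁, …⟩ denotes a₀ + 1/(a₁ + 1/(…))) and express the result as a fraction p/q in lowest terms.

67/6

Compute successive convergents:
a_0 = 11: 11/1
a_1 = 6: 67/6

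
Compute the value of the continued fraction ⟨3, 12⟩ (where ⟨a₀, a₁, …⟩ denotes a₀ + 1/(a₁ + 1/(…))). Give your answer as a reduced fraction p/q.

37/12

Build up convergents one term at a time:
a_0 = 3: 3/1
a_1 = 12: 37/12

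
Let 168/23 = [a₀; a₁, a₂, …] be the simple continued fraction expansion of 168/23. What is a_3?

⌊168/23⌋ = 7, remainder 7
⌊23/7⌋ = 3, remainder 2
⌊7/2⌋ = 3, remainder 1
⌊2/1⌋ = 2, remainder 0

2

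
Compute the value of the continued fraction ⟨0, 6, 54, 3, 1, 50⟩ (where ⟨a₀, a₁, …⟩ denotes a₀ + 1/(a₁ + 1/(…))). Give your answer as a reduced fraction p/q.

11013/66281

a_0 = 0: 0/1
a_1 = 6: 1/6
a_2 = 54: 54/325
a_3 = 3: 163/981
a_4 = 1: 217/1306
a_5 = 50: 11013/66281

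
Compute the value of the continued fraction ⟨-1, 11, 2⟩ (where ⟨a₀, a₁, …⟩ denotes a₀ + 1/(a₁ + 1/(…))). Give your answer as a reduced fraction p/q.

Start with 2.
11 + 1/(2/1) = 11 + 1/2 = 23/2
-1 + 1/(23/2) = -1 + 2/23 = -21/23

-21/23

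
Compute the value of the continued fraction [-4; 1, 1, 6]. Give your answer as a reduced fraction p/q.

Compute successive convergents:
a_0 = -4: -4/1
a_1 = 1: -3/1
a_2 = 1: -7/2
a_3 = 6: -45/13

-45/13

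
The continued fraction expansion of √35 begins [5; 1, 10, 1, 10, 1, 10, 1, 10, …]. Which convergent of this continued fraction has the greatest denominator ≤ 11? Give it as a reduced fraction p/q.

a_0 = 5: 5/1  (≤ bound)
a_1 = 1: 6/1  (≤ bound)
a_2 = 10: 65/11  (≤ bound)
a_3 = 1: 71/12  (> 11, stop)

65/11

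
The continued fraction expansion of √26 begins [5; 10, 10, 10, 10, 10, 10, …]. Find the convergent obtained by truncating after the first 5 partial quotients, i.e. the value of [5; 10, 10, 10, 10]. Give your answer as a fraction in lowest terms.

52525/10301

a_0 = 5: 5/1
a_1 = 10: 51/10
a_2 = 10: 515/101
a_3 = 10: 5201/1020
a_4 = 10: 52525/10301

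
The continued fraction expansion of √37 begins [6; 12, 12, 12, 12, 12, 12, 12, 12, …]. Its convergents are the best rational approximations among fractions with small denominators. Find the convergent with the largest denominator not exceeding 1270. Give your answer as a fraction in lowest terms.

a_0 = 6: 6/1  (≤ bound)
a_1 = 12: 73/12  (≤ bound)
a_2 = 12: 882/145  (≤ bound)
a_3 = 12: 10657/1752  (> 1270, stop)

882/145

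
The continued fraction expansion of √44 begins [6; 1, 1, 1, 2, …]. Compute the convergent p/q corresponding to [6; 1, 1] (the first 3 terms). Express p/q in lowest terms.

13/2

Compute successive convergents:
a_0 = 6: 6/1
a_1 = 1: 7/1
a_2 = 1: 13/2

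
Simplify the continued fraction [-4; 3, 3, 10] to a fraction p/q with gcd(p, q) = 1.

-381/103

Work from the innermost term outward:
Start with 10.
3 + 1/(10/1) = 3 + 1/10 = 31/10
3 + 1/(31/10) = 3 + 10/31 = 103/31
-4 + 1/(103/31) = -4 + 31/103 = -381/103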